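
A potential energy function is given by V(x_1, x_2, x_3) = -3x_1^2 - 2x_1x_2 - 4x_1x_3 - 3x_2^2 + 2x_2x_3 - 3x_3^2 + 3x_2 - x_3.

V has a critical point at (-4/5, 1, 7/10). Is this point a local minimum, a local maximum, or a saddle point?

The Hessian is constant: H = [[-6, -2, -4], [-2, -6, 2], [-4, 2, -6]].
Leading principal minors: Δ₁ = -6, Δ₂ = 32, Δ₃ = -40.
The minors alternate sign starting negative (−, +, −), so H is negative definite: a local maximum.

local maximum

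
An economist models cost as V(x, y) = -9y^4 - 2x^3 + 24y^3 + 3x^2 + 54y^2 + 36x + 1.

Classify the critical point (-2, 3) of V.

saddle point

The mixed partial ∂²V/∂x∂y is 0, so the Hessian at any point is diag(V_xx, V_yy) = diag(6(-2x + 1), 36(-3y^2 + 4y + 3)).
At (-2, 3): H = diag(30, -432).
The eigenvalues have opposite signs, so H is indefinite: a saddle point.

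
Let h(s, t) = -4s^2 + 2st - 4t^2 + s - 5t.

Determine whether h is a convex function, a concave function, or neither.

h is quadratic, so its Hessian is the constant matrix H = [[-8, 2], [2, -8]].
det(H) = 60, tr(H) = -16.
det(H) > 0 and tr(H) < 0, so H is negative definite everywhere: concave.

concave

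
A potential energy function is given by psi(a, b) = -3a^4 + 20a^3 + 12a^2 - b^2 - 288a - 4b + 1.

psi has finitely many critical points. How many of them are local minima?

psi separates as a function of a plus a function of b, so ∇psi=0 decouples.
∂psi/∂a = -12(a - 4)(a - 3)(a + 2) = 0 at a ∈ {-2, 3, 4}; ∂psi/∂b = -2(b + 2) = 0 at b ∈ {-2}.
The Hessian is diagonal: diag(psi_aa, psi_bb). Second derivatives: psi_aa(-2)=-360, psi_aa(3)=60, psi_aa(4)=-72; psi_bb(-2)=-2.
Local minima occur where both diagonal entries positive: none. Count: 0.

0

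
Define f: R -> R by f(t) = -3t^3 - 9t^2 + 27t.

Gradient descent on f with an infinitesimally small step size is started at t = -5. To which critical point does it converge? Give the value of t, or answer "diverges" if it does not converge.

-3

f'(t) = -9(t - 1)(t + 3), so f'(-5) = -108.
Gradient descent moves in the -f' direction, i.e. t is increasing.
The nearest critical point in that direction is t = -3, where f'' = 36 > 0 (a local minimum). The iterate converges there.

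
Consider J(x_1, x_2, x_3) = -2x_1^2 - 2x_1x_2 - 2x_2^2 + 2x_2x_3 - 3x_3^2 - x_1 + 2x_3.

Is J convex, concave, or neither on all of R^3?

J is quadratic, so its Hessian is the constant matrix H = [[-4, -2, 0], [-2, -4, 2], [0, 2, -6]].
Leading principal minors: -4, 12, -56.
Signs alternate −, +, − ⇒ H ≺ 0 ⇒ concave.

concave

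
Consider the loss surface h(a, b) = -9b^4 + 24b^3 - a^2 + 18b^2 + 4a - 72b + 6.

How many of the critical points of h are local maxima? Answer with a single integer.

2

h separates as a function of a plus a function of b, so ∇h=0 decouples.
∂h/∂a = -2(a - 2) = 0 at a ∈ {2}; ∂h/∂b = -36(b - 2)(b - 1)(b + 1) = 0 at b ∈ {-1, 1, 2}.
The Hessian is diagonal: diag(h_aa, h_bb). Second derivatives: h_aa(2)=-2; h_bb(-1)=-216, h_bb(1)=72, h_bb(2)=-108.
Local maxima occur where both diagonal entries negative: (2, -1), (2, 2). Count: 2.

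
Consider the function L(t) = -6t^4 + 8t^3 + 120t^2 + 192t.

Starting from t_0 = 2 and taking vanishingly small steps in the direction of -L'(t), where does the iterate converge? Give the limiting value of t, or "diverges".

L'(t) = -24(t - 4)(t + 1)(t + 2), so L'(2) = 576.
Gradient descent moves in the -L' direction, i.e. t is decreasing.
The nearest critical point in that direction is t = -1, where L'' = 120 > 0 (a local minimum). The iterate converges there.

-1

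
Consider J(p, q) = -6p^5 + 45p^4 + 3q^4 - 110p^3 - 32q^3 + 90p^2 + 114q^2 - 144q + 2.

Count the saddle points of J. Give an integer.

6

J separates as a function of p plus a function of q, so ∇J=0 decouples.
∂J/∂p = -30p(p - 3)(p - 2)(p - 1) = 0 at p ∈ {0, 1, 2, 3}; ∂J/∂q = 12(q - 4)(q - 3)(q - 1) = 0 at q ∈ {1, 3, 4}.
The Hessian is diagonal: diag(J_pp, J_qq). Second derivatives: J_pp(0)=180, J_pp(1)=-60, J_pp(2)=60, J_pp(3)=-180; J_qq(1)=72, J_qq(3)=-24, J_qq(4)=36.
Saddle points occur where the two diagonal entries have opposite signs: (0, 3), (1, 1), (1, 4), (2, 3), (3, 1), (3, 4). Count: 6.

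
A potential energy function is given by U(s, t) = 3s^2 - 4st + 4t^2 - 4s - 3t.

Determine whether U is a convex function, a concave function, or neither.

convex

U is quadratic, so its Hessian is the constant matrix H = [[6, -4], [-4, 8]].
det(H) = 32, tr(H) = 14.
det(H) > 0 and tr(H) > 0, so H is positive definite everywhere: convex.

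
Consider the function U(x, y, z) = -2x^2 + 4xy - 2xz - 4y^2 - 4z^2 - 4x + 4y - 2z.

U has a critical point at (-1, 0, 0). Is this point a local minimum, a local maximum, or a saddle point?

local maximum

The Hessian is constant: H = [[-4, 4, -2], [4, -8, 0], [-2, 0, -8]].
Leading principal minors: Δ₁ = -4, Δ₂ = 16, Δ₃ = -96.
The minors alternate sign starting negative (−, +, −), so H is negative definite: a local maximum.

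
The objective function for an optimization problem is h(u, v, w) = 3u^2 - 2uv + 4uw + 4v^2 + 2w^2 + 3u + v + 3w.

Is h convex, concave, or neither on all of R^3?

convex

h is quadratic, so its Hessian is the constant matrix H = [[6, -2, 4], [-2, 8, 0], [4, 0, 4]].
Leading principal minors: 6, 44, 48.
All positive ⇒ H ≻ 0 ⇒ convex.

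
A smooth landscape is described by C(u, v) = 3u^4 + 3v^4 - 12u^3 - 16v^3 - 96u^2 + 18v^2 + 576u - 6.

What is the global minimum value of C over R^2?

C(u,v) separates as P(u) + Q(v) − 6, so its minimum is min P + min Q − 6.
P'(u) = 12(u - 4)(u - 3)(u + 4) vanishes at u ∈ {-4, 3, 4}; Q'(v) = 12v(v - 3)(v - 1) vanishes at v ∈ {0, 1, 3}.
Local minima of P (where P''>0): P(-4)=-2304, P(4)=768. Local minima of Q: Q(0)=0, Q(3)=-27.
So the global minimum of C is P(-4) + Q(3) − 6 = -2304 − 27 − 6 = -2337, attained at (-4, 3).

-2337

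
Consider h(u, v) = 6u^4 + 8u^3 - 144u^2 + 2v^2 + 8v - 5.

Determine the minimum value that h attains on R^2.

h(u,v) separates as P(u) + Q(v) − 5, so its minimum is min P + min Q − 5.
P'(u) = 24u(u - 3)(u + 4) vanishes at u ∈ {-4, 0, 3}; Q'(v) = 4v + 8 vanishes at v ∈ {-2}.
Local minima of P (where P''>0): P(-4)=-1280, P(3)=-594. Local minima of Q: Q(-2)=-8.
So the global minimum of h is P(-4) + Q(-2) − 5 = -1280 − 8 − 5 = -1293, attained at (-4, -2).

-1293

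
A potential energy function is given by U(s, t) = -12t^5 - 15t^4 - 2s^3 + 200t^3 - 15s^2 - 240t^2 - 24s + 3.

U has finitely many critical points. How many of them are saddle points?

4

U separates as a function of s plus a function of t, so ∇U=0 decouples.
∂U/∂s = -6(s + 1)(s + 4) = 0 at s ∈ {-4, -1}; ∂U/∂t = -60t(t - 2)(t - 1)(t + 4) = 0 at t ∈ {-4, 0, 1, 2}.
The Hessian is diagonal: diag(U_ss, U_tt). Second derivatives: U_ss(-4)=18, U_ss(-1)=-18; U_tt(-4)=7200, U_tt(0)=-480, U_tt(1)=300, U_tt(2)=-720.
Saddle points occur where the two diagonal entries have opposite signs: (-4, 0), (-4, 2), (-1, -4), (-1, 1). Count: 4.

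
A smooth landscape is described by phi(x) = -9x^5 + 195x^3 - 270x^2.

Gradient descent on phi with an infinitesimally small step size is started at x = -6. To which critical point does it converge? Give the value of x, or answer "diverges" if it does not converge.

-4

phi'(x) = -45x(x - 3)(x - 1)(x + 4), so phi'(-6) = -34020.
Gradient descent moves in the -phi' direction, i.e. x is increasing.
The nearest critical point in that direction is x = -4, where phi'' = 6300 > 0 (a local minimum). The iterate converges there.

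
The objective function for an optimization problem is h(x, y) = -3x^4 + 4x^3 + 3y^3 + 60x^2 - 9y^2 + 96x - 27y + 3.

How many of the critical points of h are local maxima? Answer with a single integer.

h separates as a function of x plus a function of y, so ∇h=0 decouples.
∂h/∂x = -12(x - 4)(x + 1)(x + 2) = 0 at x ∈ {-2, -1, 4}; ∂h/∂y = 9(y - 3)(y + 1) = 0 at y ∈ {-1, 3}.
The Hessian is diagonal: diag(h_xx, h_yy). Second derivatives: h_xx(-2)=-72, h_xx(-1)=60, h_xx(4)=-360; h_yy(-1)=-36, h_yy(3)=36.
Local maxima occur where both diagonal entries negative: (-2, -1), (4, -1). Count: 2.

2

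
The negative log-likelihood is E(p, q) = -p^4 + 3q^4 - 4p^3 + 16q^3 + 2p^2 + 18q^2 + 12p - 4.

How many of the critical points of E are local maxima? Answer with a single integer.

E separates as a function of p plus a function of q, so ∇E=0 decouples.
∂E/∂p = -4(p - 1)(p + 1)(p + 3) = 0 at p ∈ {-3, -1, 1}; ∂E/∂q = 12q(q + 1)(q + 3) = 0 at q ∈ {-3, -1, 0}.
The Hessian is diagonal: diag(E_pp, E_qq). Second derivatives: E_pp(-3)=-32, E_pp(-1)=16, E_pp(1)=-32; E_qq(-3)=72, E_qq(-1)=-24, E_qq(0)=36.
Local maxima occur where both diagonal entries negative: (-3, -1), (1, -1). Count: 2.

2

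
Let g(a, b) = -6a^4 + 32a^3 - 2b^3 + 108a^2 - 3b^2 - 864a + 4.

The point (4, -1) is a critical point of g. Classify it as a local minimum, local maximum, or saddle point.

The mixed partial ∂²g/∂a∂b is 0, so the Hessian at any point is diag(g_aa, g_bb) = diag(24(-3a^2 + 8a + 9), -6(2b + 1)).
At (4, -1): H = diag(-168, 6).
The eigenvalues have opposite signs, so H is indefinite: a saddle point.

saddle point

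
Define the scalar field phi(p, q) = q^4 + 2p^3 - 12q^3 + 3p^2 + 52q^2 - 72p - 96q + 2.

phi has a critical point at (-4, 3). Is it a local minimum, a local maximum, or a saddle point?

The mixed partial ∂²phi/∂p∂q is 0, so the Hessian at any point is diag(phi_pp, phi_qq) = diag(6(2p + 1), 4(3q^2 - 18q + 26)).
At (-4, 3): H = diag(-42, -4).
Both eigenvalues are negative, so H is negative definite: a local maximum.

local maximum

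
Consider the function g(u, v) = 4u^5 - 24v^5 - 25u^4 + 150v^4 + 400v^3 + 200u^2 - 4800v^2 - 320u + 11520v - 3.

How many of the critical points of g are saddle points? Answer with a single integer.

8

g separates as a function of u plus a function of v, so ∇g=0 decouples.
∂g/∂u = 20(u - 4)(u - 2)(u - 1)(u + 2) = 0 at u ∈ {-2, 1, 2, 4}; ∂g/∂v = -120(v - 4)(v - 3)(v - 2)(v + 4) = 0 at v ∈ {-4, 2, 3, 4}.
The Hessian is diagonal: diag(g_uu, g_vv). Second derivatives: g_uu(-2)=-1440, g_uu(1)=180, g_uu(2)=-160, g_uu(4)=720; g_vv(-4)=40320, g_vv(2)=-1440, g_vv(3)=840, g_vv(4)=-1920.
Saddle points occur where the two diagonal entries have opposite signs: (-2, -4), (-2, 3), (1, 2), (1, 4), (2, -4), (2, 3), (4, 2), (4, 4). Count: 8.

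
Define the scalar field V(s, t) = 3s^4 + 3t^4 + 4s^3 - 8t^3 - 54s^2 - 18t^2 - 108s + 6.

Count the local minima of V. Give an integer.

4

V separates as a function of s plus a function of t, so ∇V=0 decouples.
∂V/∂s = 12(s - 3)(s + 1)(s + 3) = 0 at s ∈ {-3, -1, 3}; ∂V/∂t = 12t(t - 3)(t + 1) = 0 at t ∈ {-1, 0, 3}.
The Hessian is diagonal: diag(V_ss, V_tt). Second derivatives: V_ss(-3)=144, V_ss(-1)=-96, V_ss(3)=288; V_tt(-1)=48, V_tt(0)=-36, V_tt(3)=144.
Local minima occur where both diagonal entries positive: (-3, -1), (-3, 3), (3, -1), (3, 3). Count: 4.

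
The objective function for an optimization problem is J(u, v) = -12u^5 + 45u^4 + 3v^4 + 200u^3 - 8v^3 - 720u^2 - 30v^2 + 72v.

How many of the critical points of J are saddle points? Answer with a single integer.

J separates as a function of u plus a function of v, so ∇J=0 decouples.
∂J/∂u = -60u(u - 4)(u - 2)(u + 3) = 0 at u ∈ {-3, 0, 2, 4}; ∂J/∂v = 12(v - 3)(v - 1)(v + 2) = 0 at v ∈ {-2, 1, 3}.
The Hessian is diagonal: diag(J_uu, J_vv). Second derivatives: J_uu(-3)=6300, J_uu(0)=-1440, J_uu(2)=1200, J_uu(4)=-3360; J_vv(-2)=180, J_vv(1)=-72, J_vv(3)=120.
Saddle points occur where the two diagonal entries have opposite signs: (-3, 1), (0, -2), (0, 3), (2, 1), (4, -2), (4, 3). Count: 6.

6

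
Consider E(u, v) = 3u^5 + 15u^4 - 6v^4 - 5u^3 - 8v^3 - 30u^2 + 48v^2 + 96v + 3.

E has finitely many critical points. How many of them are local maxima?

4

E separates as a function of u plus a function of v, so ∇E=0 decouples.
∂E/∂u = 15u(u - 1)(u + 1)(u + 4) = 0 at u ∈ {-4, -1, 0, 1}; ∂E/∂v = -24(v - 2)(v + 1)(v + 2) = 0 at v ∈ {-2, -1, 2}.
The Hessian is diagonal: diag(E_uu, E_vv). Second derivatives: E_uu(-4)=-900, E_uu(-1)=90, E_uu(0)=-60, E_uu(1)=150; E_vv(-2)=-96, E_vv(-1)=72, E_vv(2)=-288.
Local maxima occur where both diagonal entries negative: (-4, -2), (-4, 2), (0, -2), (0, 2). Count: 4.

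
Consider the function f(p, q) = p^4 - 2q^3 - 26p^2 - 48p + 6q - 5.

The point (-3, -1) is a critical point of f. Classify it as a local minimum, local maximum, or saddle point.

The mixed partial ∂²f/∂p∂q is 0, so the Hessian at any point is diag(f_pp, f_qq) = diag(4(3p^2 - 13), -12q).
At (-3, -1): H = diag(56, 12).
Both eigenvalues are positive, so H is positive definite: a local minimum.

local minimum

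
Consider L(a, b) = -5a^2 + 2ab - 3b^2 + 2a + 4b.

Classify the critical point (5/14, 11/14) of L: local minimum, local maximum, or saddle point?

The Hessian of L is constant: H = [[-10, 2], [2, -6]].
det(H) = (-10)·(-6) − 2² = 56.
det(H) > 0 and tr(H) = -16 < 0, so H is negative definite and the point is a local maximum.

local maximum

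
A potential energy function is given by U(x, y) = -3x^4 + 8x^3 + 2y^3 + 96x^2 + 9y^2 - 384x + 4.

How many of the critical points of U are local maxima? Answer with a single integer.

2

U separates as a function of x plus a function of y, so ∇U=0 decouples.
∂U/∂x = -12(x - 4)(x - 2)(x + 4) = 0 at x ∈ {-4, 2, 4}; ∂U/∂y = 6y(y + 3) = 0 at y ∈ {-3, 0}.
The Hessian is diagonal: diag(U_xx, U_yy). Second derivatives: U_xx(-4)=-576, U_xx(2)=144, U_xx(4)=-192; U_yy(-3)=-18, U_yy(0)=18.
Local maxima occur where both diagonal entries negative: (-4, -3), (4, -3). Count: 2.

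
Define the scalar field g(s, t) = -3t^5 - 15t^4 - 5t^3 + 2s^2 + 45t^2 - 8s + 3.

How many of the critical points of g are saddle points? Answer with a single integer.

g separates as a function of s plus a function of t, so ∇g=0 decouples.
∂g/∂s = 4(s - 2) = 0 at s ∈ {2}; ∂g/∂t = -15t(t - 1)(t + 2)(t + 3) = 0 at t ∈ {-3, -2, 0, 1}.
The Hessian is diagonal: diag(g_ss, g_tt). Second derivatives: g_ss(2)=4; g_tt(-3)=180, g_tt(-2)=-90, g_tt(0)=90, g_tt(1)=-180.
Saddle points occur where the two diagonal entries have opposite signs: (2, -2), (2, 1). Count: 2.

2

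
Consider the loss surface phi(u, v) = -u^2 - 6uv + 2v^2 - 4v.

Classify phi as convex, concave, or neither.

phi is quadratic, so its Hessian is the constant matrix H = [[-2, -6], [-6, 4]].
det(H) = -44, tr(H) = 2.
det(H) < 0, so H is indefinite: neither convex nor concave.

neither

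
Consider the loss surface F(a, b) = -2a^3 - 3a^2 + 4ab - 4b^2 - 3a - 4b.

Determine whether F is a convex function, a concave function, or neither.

neither

The term -2a^3 is cubic, so the Hessian is not constant.
∂²F/∂a² = -12a - 6, which takes both signs as a varies (negative for sufficiently large a). A diagonal entry of the Hessian changing sign means the Hessian is neither positive- nor negative-semidefinite on all of R^2.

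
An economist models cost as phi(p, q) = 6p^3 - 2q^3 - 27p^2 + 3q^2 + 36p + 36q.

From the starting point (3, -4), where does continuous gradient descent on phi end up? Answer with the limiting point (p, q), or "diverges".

phi is separable, so gradient descent decouples: p follows -∂phi/∂p, q follows -∂phi/∂q.
∂phi/∂p = 18(p - 2)(p - 1); at p=3 this is 36, so p decreases.
∂phi/∂q = -6(q - 3)(q + 2); at q=-4 this is -84, so q increases.
p converges to its nearest critical value 2 (a local min of the p-part); q converges to -2. The iterate converges to (2, -2).

(2, -2)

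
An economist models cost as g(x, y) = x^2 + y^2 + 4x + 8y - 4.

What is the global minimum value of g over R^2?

-24

g(x,y) separates as P(x) + Q(y) − 4, so its minimum is min P + min Q − 4.
P'(x) = 2x + 4 vanishes at x ∈ {-2}; Q'(y) = 2y + 8 vanishes at y ∈ {-4}.
Local minima of P (where P''>0): P(-2)=-4. Local minima of Q: Q(-4)=-16.
So the global minimum of g is P(-2) + Q(-4) − 4 = -4 − 16 − 4 = -24, attained at (-2, -4).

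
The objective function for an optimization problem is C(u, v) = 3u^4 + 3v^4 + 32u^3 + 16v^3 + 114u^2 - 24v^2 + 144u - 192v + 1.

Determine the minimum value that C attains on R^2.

C(u,v) separates as P(u) + Q(v) + 1, so its minimum is min P + min Q + 1.
P'(u) = 12(u + 1)(u + 3)(u + 4) vanishes at u ∈ {-4, -3, -1}; Q'(v) = 12(v - 2)(v + 2)(v + 4) vanishes at v ∈ {-4, -2, 2}.
Local minima of P (where P''>0): P(-4)=-32, P(-1)=-59. Local minima of Q: Q(-4)=128, Q(2)=-304.
So the global minimum of C is P(-1) + Q(2) + 1 = -59 − 304 + 1 = -362, attained at (-1, 2).

-362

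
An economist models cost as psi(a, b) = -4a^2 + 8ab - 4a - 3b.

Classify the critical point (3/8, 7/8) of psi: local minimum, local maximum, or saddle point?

The Hessian of psi is constant: H = [[-8, 8], [8, 0]].
det(H) = (-8)·0 − 8² = -64.
Since det(H) < 0, H is indefinite and the critical point is a saddle point.

saddle point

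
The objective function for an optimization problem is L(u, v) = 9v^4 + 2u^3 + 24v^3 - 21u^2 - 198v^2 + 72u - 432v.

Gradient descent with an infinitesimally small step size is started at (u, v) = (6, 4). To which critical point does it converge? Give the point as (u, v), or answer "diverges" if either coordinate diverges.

L is separable, so gradient descent decouples: u follows -∂L/∂u, v follows -∂L/∂v.
∂L/∂u = 6(u - 4)(u - 3); at u=6 this is 36, so u decreases.
∂L/∂v = 36(v - 3)(v + 1)(v + 4); at v=4 this is 1440, so v decreases.
u converges to its nearest critical value 4 (a local min of the u-part); v converges to 3. The iterate converges to (4, 3).

(4, 3)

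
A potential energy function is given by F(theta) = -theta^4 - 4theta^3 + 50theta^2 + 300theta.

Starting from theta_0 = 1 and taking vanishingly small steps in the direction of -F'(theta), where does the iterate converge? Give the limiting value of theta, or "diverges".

-3

F'(theta) = -4(theta - 5)(theta + 3)(theta + 5), so F'(1) = 384.
Gradient descent moves in the -F' direction, i.e. theta is decreasing.
The nearest critical point in that direction is theta = -3, where F'' = 64 > 0 (a local minimum). The iterate converges there.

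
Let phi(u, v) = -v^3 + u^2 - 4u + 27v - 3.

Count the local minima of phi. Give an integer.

1

phi separates as a function of u plus a function of v, so ∇phi=0 decouples.
∂phi/∂u = 2(u - 2) = 0 at u ∈ {2}; ∂phi/∂v = -3(v - 3)(v + 3) = 0 at v ∈ {-3, 3}.
The Hessian is diagonal: diag(phi_uu, phi_vv). Second derivatives: phi_uu(2)=2; phi_vv(-3)=18, phi_vv(3)=-18.
Local minima occur where both diagonal entries positive: (2, -3). Count: 1.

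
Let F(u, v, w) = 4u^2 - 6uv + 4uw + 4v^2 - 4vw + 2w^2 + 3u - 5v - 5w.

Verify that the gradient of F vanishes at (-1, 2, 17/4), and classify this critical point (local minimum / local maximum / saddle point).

local minimum

∇F = (8u - 6v + 4w + 3, -6u + 8v - 4w - 5, 4u - 4v + 4w - 5); substituting (-1, 2, 17/4) gives ∇F = (0, 0, 0), so (-1, 2, 17/4) is indeed a critical point.
The Hessian is constant: H = [[8, -6, 4], [-6, 8, -4], [4, -4, 4]].
Leading principal minors: Δ₁ = 8, Δ₂ = 28, Δ₃ = 48.
All leading minors are positive, so H is positive definite: a local minimum.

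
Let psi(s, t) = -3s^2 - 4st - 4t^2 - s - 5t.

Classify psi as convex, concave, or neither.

concave

psi is quadratic, so its Hessian is the constant matrix H = [[-6, -4], [-4, -8]].
det(H) = 32, tr(H) = -14.
det(H) > 0 and tr(H) < 0, so H is negative definite everywhere: concave.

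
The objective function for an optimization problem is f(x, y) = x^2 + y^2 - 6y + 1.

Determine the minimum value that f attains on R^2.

-8

f(x,y) separates as P(x) + Q(y) + 1, so its minimum is min P + min Q + 1.
P'(x) = 2x vanishes at x ∈ {0}; Q'(y) = 2y - 6 vanishes at y ∈ {3}.
Local minima of P (where P''>0): P(0)=0. Local minima of Q: Q(3)=-9.
So the global minimum of f is P(0) + Q(3) + 1 = 0 − 9 + 1 = -8, attained at (0, 3).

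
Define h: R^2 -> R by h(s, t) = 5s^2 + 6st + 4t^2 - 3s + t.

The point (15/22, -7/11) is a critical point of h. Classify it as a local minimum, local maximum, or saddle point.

The Hessian of h is constant: H = [[10, 6], [6, 8]].
det(H) = 10·8 − 6² = 44.
det(H) > 0 and tr(H) = 18 > 0, so H is positive definite and the point is a local minimum.

local minimum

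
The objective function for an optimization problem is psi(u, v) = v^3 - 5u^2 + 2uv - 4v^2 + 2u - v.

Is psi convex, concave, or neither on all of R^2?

The term v^3 is cubic, so the Hessian is not constant.
∂²psi/∂v² = 6v - 8, which takes both signs as v varies (negative for sufficiently negative v). A diagonal entry of the Hessian changing sign means the Hessian is neither positive- nor negative-semidefinite on all of R^2.

neither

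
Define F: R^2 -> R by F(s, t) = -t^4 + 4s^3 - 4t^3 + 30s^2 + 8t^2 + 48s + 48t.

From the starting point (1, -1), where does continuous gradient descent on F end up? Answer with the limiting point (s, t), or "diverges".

F is separable, so gradient descent decouples: s follows -∂F/∂s, t follows -∂F/∂t.
∂F/∂s = 12(s + 1)(s + 4); at s=1 this is 120, so s decreases.
∂F/∂t = -4(t - 2)(t + 2)(t + 3); at t=-1 this is 24, so t decreases.
s converges to its nearest critical value -1 (a local min of the s-part); t converges to -2. The iterate converges to (-1, -2).

(-1, -2)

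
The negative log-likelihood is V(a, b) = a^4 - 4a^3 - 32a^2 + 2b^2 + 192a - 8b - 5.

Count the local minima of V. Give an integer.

V separates as a function of a plus a function of b, so ∇V=0 decouples.
∂V/∂a = 4(a - 4)(a - 3)(a + 4) = 0 at a ∈ {-4, 3, 4}; ∂V/∂b = 4(b - 2) = 0 at b ∈ {2}.
The Hessian is diagonal: diag(V_aa, V_bb). Second derivatives: V_aa(-4)=224, V_aa(3)=-28, V_aa(4)=32; V_bb(2)=4.
Local minima occur where both diagonal entries positive: (-4, 2), (4, 2). Count: 2.

2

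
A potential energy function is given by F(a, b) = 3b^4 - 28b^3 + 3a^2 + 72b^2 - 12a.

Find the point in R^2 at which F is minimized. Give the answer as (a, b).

F(a,b) separates as P(a) + Q(b), so its minimum is min P + min Q.
P'(a) = 6a - 12 vanishes at a ∈ {2}; Q'(b) = 12b(b - 4)(b - 3) vanishes at b ∈ {0, 3, 4}.
Local minima of P (where P''>0): P(2)=-12. Local minima of Q: Q(0)=0, Q(4)=128.
So the global minimum of F is P(2) + Q(0) = -12 + 0 = -12, attained at (2, 0).

(2, 0)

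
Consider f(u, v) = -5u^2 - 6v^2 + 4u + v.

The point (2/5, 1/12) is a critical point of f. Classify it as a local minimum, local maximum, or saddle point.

local maximum

The Hessian of f is constant: H = [[-10, 0], [0, -12]].
det(H) = (-10)·(-12) − 0² = 120.
det(H) > 0 and tr(H) = -22 < 0, so H is negative definite and the point is a local maximum.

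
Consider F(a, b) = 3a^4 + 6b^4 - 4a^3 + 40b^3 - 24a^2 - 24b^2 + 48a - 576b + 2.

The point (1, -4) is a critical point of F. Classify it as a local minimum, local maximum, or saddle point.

saddle point

The mixed partial ∂²F/∂a∂b is 0, so the Hessian at any point is diag(F_aa, F_bb) = diag(12(3a^2 - 2a - 4), 24(3b^2 + 10b - 2)).
At (1, -4): H = diag(-36, 144).
The eigenvalues have opposite signs, so H is indefinite: a saddle point.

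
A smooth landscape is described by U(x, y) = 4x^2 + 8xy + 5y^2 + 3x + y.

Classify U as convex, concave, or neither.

U is quadratic, so its Hessian is the constant matrix H = [[8, 8], [8, 10]].
det(H) = 16, tr(H) = 18.
det(H) > 0 and tr(H) > 0, so H is positive definite everywhere: convex.

convex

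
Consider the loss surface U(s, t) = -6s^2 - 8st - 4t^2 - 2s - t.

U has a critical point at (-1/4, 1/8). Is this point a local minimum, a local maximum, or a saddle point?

local maximum

The Hessian of U is constant: H = [[-12, -8], [-8, -8]].
det(H) = (-12)·(-8) − (-8)² = 32.
det(H) > 0 and tr(H) = -20 < 0, so H is negative definite and the point is a local maximum.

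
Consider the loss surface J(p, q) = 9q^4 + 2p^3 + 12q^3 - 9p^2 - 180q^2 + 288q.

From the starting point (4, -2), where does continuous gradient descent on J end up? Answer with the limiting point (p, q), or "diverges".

(3, -4)

J is separable, so gradient descent decouples: p follows -∂J/∂p, q follows -∂J/∂q.
∂J/∂p = 6p(p - 3); at p=4 this is 24, so p decreases.
∂J/∂q = 36(q - 2)(q - 1)(q + 4); at q=-2 this is 864, so q decreases.
p converges to its nearest critical value 3 (a local min of the p-part); q converges to -4. The iterate converges to (3, -4).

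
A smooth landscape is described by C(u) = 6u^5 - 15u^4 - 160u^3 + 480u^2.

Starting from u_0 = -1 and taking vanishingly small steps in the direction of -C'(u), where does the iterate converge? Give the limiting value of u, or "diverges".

0

C'(u) = 30u(u - 4)(u - 2)(u + 4), so C'(-1) = -1350.
Gradient descent moves in the -C' direction, i.e. u is increasing.
The nearest critical point in that direction is u = 0, where C'' = 960 > 0 (a local minimum). The iterate converges there.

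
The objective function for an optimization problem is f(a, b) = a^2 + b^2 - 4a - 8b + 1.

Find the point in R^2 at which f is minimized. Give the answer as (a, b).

(2, 4)

f(a,b) separates as P(a) + Q(b) + 1, so its minimum is min P + min Q + 1.
P'(a) = 2a - 4 vanishes at a ∈ {2}; Q'(b) = 2b - 8 vanishes at b ∈ {4}.
Local minima of P (where P''>0): P(2)=-4. Local minima of Q: Q(4)=-16.
So the global minimum of f is P(2) + Q(4) + 1 = -4 − 16 + 1 = -19, attained at (2, 4).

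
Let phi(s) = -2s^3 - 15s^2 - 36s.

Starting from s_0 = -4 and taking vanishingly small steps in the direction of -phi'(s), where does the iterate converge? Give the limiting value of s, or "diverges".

-3

phi'(s) = -6(s + 2)(s + 3), so phi'(-4) = -12.
Gradient descent moves in the -phi' direction, i.e. s is increasing.
The nearest critical point in that direction is s = -3, where phi'' = 6 > 0 (a local minimum). The iterate converges there.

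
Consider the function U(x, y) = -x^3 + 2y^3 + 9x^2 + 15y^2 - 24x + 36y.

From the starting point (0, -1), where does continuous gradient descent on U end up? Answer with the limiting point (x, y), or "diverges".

(2, -2)

U is separable, so gradient descent decouples: x follows -∂U/∂x, y follows -∂U/∂y.
∂U/∂x = -3(x - 4)(x - 2); at x=0 this is -24, so x increases.
∂U/∂y = 6(y + 2)(y + 3); at y=-1 this is 12, so y decreases.
x converges to its nearest critical value 2 (a local min of the x-part); y converges to -2. The iterate converges to (2, -2).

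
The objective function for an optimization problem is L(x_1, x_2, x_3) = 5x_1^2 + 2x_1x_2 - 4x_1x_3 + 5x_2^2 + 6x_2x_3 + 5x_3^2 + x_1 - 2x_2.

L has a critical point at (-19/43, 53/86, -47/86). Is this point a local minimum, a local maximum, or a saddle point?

The Hessian is constant: H = [[10, 2, -4], [2, 10, 6], [-4, 6, 10]].
Leading principal minors: Δ₁ = 10, Δ₂ = 96, Δ₃ = 344.
All leading minors are positive, so H is positive definite: a local minimum.

local minimum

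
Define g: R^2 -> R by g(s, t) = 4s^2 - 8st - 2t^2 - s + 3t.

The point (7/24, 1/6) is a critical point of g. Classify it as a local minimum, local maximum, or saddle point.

The Hessian of g is constant: H = [[8, -8], [-8, -4]].
det(H) = 8·(-4) − (-8)² = -96.
Since det(H) < 0, H is indefinite and the critical point is a saddle point.

saddle point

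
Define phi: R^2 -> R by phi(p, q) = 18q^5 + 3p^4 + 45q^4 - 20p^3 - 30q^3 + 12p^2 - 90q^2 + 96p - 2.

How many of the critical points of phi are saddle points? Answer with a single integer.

phi separates as a function of p plus a function of q, so ∇phi=0 decouples.
∂phi/∂p = 12(p - 4)(p - 2)(p + 1) = 0 at p ∈ {-1, 2, 4}; ∂phi/∂q = 90q(q - 1)(q + 1)(q + 2) = 0 at q ∈ {-2, -1, 0, 1}.
The Hessian is diagonal: diag(phi_pp, phi_qq). Second derivatives: phi_pp(-1)=180, phi_pp(2)=-72, phi_pp(4)=120; phi_qq(-2)=-540, phi_qq(-1)=180, phi_qq(0)=-180, phi_qq(1)=540.
Saddle points occur where the two diagonal entries have opposite signs: (-1, -2), (-1, 0), (2, -1), (2, 1), (4, -2), (4, 0). Count: 6.

6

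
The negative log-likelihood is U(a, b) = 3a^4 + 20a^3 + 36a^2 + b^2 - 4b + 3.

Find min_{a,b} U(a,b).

-1

U(a,b) separates as P(a) + Q(b) + 3, so its minimum is min P + min Q + 3.
P'(a) = 12a(a + 2)(a + 3) vanishes at a ∈ {-3, -2, 0}; Q'(b) = 2b - 4 vanishes at b ∈ {2}.
Local minima of P (where P''>0): P(-3)=27, P(0)=0. Local minima of Q: Q(2)=-4.
So the global minimum of U is P(0) + Q(2) + 3 = 0 − 4 + 3 = -1, attained at (0, 2).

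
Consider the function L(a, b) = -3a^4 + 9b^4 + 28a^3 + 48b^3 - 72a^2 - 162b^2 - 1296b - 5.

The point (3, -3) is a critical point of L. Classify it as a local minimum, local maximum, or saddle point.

saddle point

The mixed partial ∂²L/∂a∂b is 0, so the Hessian at any point is diag(L_aa, L_bb) = diag(12(-3a^2 + 14a - 12), 36(3b^2 + 8b - 9)).
At (3, -3): H = diag(36, -216).
The eigenvalues have opposite signs, so H is indefinite: a saddle point.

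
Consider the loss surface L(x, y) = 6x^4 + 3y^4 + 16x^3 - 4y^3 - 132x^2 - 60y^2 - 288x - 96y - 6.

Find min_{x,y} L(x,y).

-1972

L(x,y) separates as P(x) + Q(y) − 6, so its minimum is min P + min Q − 6.
P'(x) = 24(x - 3)(x + 1)(x + 4) vanishes at x ∈ {-4, -1, 3}; Q'(y) = 12(y - 4)(y + 1)(y + 2) vanishes at y ∈ {-2, -1, 4}.
Local minima of P (where P''>0): P(-4)=-448, P(3)=-1134. Local minima of Q: Q(-2)=32, Q(4)=-832.
So the global minimum of L is P(3) + Q(4) − 6 = -1134 − 832 − 6 = -1972, attained at (3, 4).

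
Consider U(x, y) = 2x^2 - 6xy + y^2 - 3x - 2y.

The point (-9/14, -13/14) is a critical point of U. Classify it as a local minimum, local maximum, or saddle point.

saddle point

The Hessian of U is constant: H = [[4, -6], [-6, 2]].
det(H) = 4·2 − (-6)² = -28.
Since det(H) < 0, H is indefinite and the critical point is a saddle point.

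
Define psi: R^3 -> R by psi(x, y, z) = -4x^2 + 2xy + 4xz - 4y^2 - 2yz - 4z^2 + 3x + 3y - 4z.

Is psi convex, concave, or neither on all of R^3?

psi is quadratic, so its Hessian is the constant matrix H = [[-8, 2, 4], [2, -8, -2], [4, -2, -8]].
Leading principal minors: -8, 60, -352.
Signs alternate −, +, − ⇒ H ≺ 0 ⇒ concave.

concave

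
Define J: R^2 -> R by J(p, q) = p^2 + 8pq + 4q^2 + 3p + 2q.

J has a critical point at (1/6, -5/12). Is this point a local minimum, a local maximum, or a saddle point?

saddle point

The Hessian of J is constant: H = [[2, 8], [8, 8]].
det(H) = 2·8 − 8² = -48.
Since det(H) < 0, H is indefinite and the critical point is a saddle point.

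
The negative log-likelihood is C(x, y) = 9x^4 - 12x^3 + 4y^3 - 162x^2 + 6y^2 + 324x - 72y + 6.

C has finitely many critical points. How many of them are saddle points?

3

C separates as a function of x plus a function of y, so ∇C=0 decouples.
∂C/∂x = 36(x - 3)(x - 1)(x + 3) = 0 at x ∈ {-3, 1, 3}; ∂C/∂y = 12(y - 2)(y + 3) = 0 at y ∈ {-3, 2}.
The Hessian is diagonal: diag(C_xx, C_yy). Second derivatives: C_xx(-3)=864, C_xx(1)=-288, C_xx(3)=432; C_yy(-3)=-60, C_yy(2)=60.
Saddle points occur where the two diagonal entries have opposite signs: (-3, -3), (1, 2), (3, -3). Count: 3.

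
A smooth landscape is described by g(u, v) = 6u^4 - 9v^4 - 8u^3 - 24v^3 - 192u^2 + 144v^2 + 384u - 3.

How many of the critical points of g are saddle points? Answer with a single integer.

5

g separates as a function of u plus a function of v, so ∇g=0 decouples.
∂g/∂u = 24(u - 4)(u - 1)(u + 4) = 0 at u ∈ {-4, 1, 4}; ∂g/∂v = -36v(v - 2)(v + 4) = 0 at v ∈ {-4, 0, 2}.
The Hessian is diagonal: diag(g_uu, g_vv). Second derivatives: g_uu(-4)=960, g_uu(1)=-360, g_uu(4)=576; g_vv(-4)=-864, g_vv(0)=288, g_vv(2)=-432.
Saddle points occur where the two diagonal entries have opposite signs: (-4, -4), (-4, 2), (1, 0), (4, -4), (4, 2). Count: 5.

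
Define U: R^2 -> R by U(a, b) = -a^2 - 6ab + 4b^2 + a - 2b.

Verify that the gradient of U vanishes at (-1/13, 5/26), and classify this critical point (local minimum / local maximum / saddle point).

saddle point

∇U = (-2a - 6b + 1, -6a + 8b - 2); substituting (-1/13, 5/26) gives ∇U = (0, 0), so (-1/13, 5/26) is indeed a critical point.
The Hessian of U is constant: H = [[-2, -6], [-6, 8]].
det(H) = (-2)·8 − (-6)² = -52.
Since det(H) < 0, H is indefinite and the critical point is a saddle point.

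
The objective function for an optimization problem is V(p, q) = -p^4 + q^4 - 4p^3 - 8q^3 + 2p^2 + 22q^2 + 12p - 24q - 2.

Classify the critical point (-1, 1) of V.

local minimum

The mixed partial ∂²V/∂p∂q is 0, so the Hessian at any point is diag(V_pp, V_qq) = diag(4(-3p^2 - 6p + 1), 4(3q^2 - 12q + 11)).
At (-1, 1): H = diag(16, 8).
Both eigenvalues are positive, so H is positive definite: a local minimum.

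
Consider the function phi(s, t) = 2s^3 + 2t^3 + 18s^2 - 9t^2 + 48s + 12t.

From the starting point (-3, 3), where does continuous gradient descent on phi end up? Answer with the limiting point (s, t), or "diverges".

(-2, 2)

phi is separable, so gradient descent decouples: s follows -∂phi/∂s, t follows -∂phi/∂t.
∂phi/∂s = 6(s + 2)(s + 4); at s=-3 this is -6, so s increases.
∂phi/∂t = 6(t - 2)(t - 1); at t=3 this is 12, so t decreases.
s converges to its nearest critical value -2 (a local min of the s-part); t converges to 2. The iterate converges to (-2, 2).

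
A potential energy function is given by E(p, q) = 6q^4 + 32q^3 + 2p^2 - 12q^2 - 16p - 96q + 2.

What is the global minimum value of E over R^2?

-350

E(p,q) separates as A(p) + B(q) + 2, so its minimum is min A + min B + 2.
A'(p) = 4p - 16 vanishes at p ∈ {4}; B'(q) = 24(q - 1)(q + 1)(q + 4) vanishes at q ∈ {-4, -1, 1}.
Local minima of A (where A''>0): A(4)=-32. Local minima of B: B(-4)=-320, B(1)=-70.
So the global minimum of E is A(4) + B(-4) + 2 = -32 − 320 + 2 = -350, attained at (4, -4).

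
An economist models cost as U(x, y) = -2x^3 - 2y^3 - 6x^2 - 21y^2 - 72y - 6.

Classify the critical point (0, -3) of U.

The mixed partial ∂²U/∂x∂y is 0, so the Hessian at any point is diag(U_xx, U_yy) = diag(-12(x + 1), -6(2y + 7)).
At (0, -3): H = diag(-12, -6).
Both eigenvalues are negative, so H is negative definite: a local maximum.

local maximum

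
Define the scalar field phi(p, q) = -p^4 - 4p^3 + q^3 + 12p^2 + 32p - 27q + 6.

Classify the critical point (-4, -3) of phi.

The mixed partial ∂²phi/∂p∂q is 0, so the Hessian at any point is diag(phi_pp, phi_qq) = diag(12(-p^2 - 2p + 2), 6q).
At (-4, -3): H = diag(-72, -18).
Both eigenvalues are negative, so H is negative definite: a local maximum.

local maximum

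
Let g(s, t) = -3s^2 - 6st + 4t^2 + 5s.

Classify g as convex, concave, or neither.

neither

g is quadratic, so its Hessian is the constant matrix H = [[-6, -6], [-6, 8]].
det(H) = -84, tr(H) = 2.
det(H) < 0, so H is indefinite: neither convex nor concave.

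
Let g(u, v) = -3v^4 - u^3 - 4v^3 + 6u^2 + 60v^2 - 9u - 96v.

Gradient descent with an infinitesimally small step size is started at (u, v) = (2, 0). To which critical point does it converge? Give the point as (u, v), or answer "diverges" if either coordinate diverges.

(1, 1)

g is separable, so gradient descent decouples: u follows -∂g/∂u, v follows -∂g/∂v.
∂g/∂u = -3(u - 3)(u - 1); at u=2 this is 3, so u decreases.
∂g/∂v = -12(v - 2)(v - 1)(v + 4); at v=0 this is -96, so v increases.
u converges to its nearest critical value 1 (a local min of the u-part); v converges to 1. The iterate converges to (1, 1).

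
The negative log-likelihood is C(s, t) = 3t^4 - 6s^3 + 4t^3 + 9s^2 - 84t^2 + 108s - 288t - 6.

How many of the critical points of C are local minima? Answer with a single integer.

2

C separates as a function of s plus a function of t, so ∇C=0 decouples.
∂C/∂s = -18(s - 3)(s + 2) = 0 at s ∈ {-2, 3}; ∂C/∂t = 12(t - 4)(t + 2)(t + 3) = 0 at t ∈ {-3, -2, 4}.
The Hessian is diagonal: diag(C_ss, C_tt). Second derivatives: C_ss(-2)=90, C_ss(3)=-90; C_tt(-3)=84, C_tt(-2)=-72, C_tt(4)=504.
Local minima occur where both diagonal entries positive: (-2, -3), (-2, 4). Count: 2.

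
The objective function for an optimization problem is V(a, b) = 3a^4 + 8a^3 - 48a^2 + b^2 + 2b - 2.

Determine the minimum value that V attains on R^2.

V(a,b) separates as P(a) + Q(b) − 2, so its minimum is min P + min Q − 2.
P'(a) = 12a(a - 2)(a + 4) vanishes at a ∈ {-4, 0, 2}; Q'(b) = 2b + 2 vanishes at b ∈ {-1}.
Local minima of P (where P''>0): P(-4)=-512, P(2)=-80. Local minima of Q: Q(-1)=-1.
So the global minimum of V is P(-4) + Q(-1) − 2 = -512 − 1 − 2 = -515, attained at (-4, -1).

-515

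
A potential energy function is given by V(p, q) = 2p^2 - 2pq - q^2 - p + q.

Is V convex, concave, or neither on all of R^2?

V is quadratic, so its Hessian is the constant matrix H = [[4, -2], [-2, -2]].
det(H) = -12, tr(H) = 2.
det(H) < 0, so H is indefinite: neither convex nor concave.

neither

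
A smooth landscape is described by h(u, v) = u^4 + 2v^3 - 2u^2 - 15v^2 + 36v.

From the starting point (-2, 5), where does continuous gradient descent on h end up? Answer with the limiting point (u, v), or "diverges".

(-1, 3)

h is separable, so gradient descent decouples: u follows -∂h/∂u, v follows -∂h/∂v.
∂h/∂u = 4u(u - 1)(u + 1); at u=-2 this is -24, so u increases.
∂h/∂v = 6(v - 3)(v - 2); at v=5 this is 36, so v decreases.
u converges to its nearest critical value -1 (a local min of the u-part); v converges to 3. The iterate converges to (-1, 3).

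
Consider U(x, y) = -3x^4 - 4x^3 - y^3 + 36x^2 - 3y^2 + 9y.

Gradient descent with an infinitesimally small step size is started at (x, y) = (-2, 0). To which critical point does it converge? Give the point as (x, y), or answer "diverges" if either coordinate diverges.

U is separable, so gradient descent decouples: x follows -∂U/∂x, y follows -∂U/∂y.
∂U/∂x = -12x(x - 2)(x + 3); at x=-2 this is -96, so x increases.
∂U/∂y = -3(y - 1)(y + 3); at y=0 this is 9, so y decreases.
x converges to its nearest critical value 0 (a local min of the x-part); y converges to -3. The iterate converges to (0, -3).

(0, -3)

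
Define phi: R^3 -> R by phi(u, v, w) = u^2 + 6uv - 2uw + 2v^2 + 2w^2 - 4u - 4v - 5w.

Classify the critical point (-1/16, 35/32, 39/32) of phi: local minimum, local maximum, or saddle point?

saddle point

The Hessian is constant: H = [[2, 6, -2], [6, 4, 0], [-2, 0, 4]].
Leading principal minors: Δ₁ = 2, Δ₂ = -28, Δ₃ = -128.
The minors fit neither the all-positive nor the alternating-sign pattern, so H is indefinite: a saddle point.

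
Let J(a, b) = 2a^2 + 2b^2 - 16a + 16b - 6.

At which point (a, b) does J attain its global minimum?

J(a,b) separates as P(a) + Q(b) − 6, so its minimum is min P + min Q − 6.
P'(a) = 4a - 16 vanishes at a ∈ {4}; Q'(b) = 4b + 16 vanishes at b ∈ {-4}.
Local minima of P (where P''>0): P(4)=-32. Local minima of Q: Q(-4)=-32.
So the global minimum of J is P(4) + Q(-4) − 6 = -32 − 32 − 6 = -70, attained at (4, -4).

(4, -4)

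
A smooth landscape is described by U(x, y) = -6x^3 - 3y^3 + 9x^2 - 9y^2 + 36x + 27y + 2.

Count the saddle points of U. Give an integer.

U separates as a function of x plus a function of y, so ∇U=0 decouples.
∂U/∂x = -18(x - 2)(x + 1) = 0 at x ∈ {-1, 2}; ∂U/∂y = -9(y - 1)(y + 3) = 0 at y ∈ {-3, 1}.
The Hessian is diagonal: diag(U_xx, U_yy). Second derivatives: U_xx(-1)=54, U_xx(2)=-54; U_yy(-3)=36, U_yy(1)=-36.
Saddle points occur where the two diagonal entries have opposite signs: (-1, 1), (2, -3). Count: 2.

2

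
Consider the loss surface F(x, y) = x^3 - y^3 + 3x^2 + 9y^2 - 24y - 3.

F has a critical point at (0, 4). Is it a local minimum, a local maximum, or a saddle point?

The mixed partial ∂²F/∂x∂y is 0, so the Hessian at any point is diag(F_xx, F_yy) = diag(6(x + 1), 6(-y + 3)).
At (0, 4): H = diag(6, -6).
The eigenvalues have opposite signs, so H is indefinite: a saddle point.

saddle point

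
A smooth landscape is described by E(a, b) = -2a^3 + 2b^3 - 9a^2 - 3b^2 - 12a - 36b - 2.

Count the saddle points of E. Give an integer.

E separates as a function of a plus a function of b, so ∇E=0 decouples.
∂E/∂a = -6(a + 1)(a + 2) = 0 at a ∈ {-2, -1}; ∂E/∂b = 6(b - 3)(b + 2) = 0 at b ∈ {-2, 3}.
The Hessian is diagonal: diag(E_aa, E_bb). Second derivatives: E_aa(-2)=6, E_aa(-1)=-6; E_bb(-2)=-30, E_bb(3)=30.
Saddle points occur where the two diagonal entries have opposite signs: (-2, -2), (-1, 3). Count: 2.

2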